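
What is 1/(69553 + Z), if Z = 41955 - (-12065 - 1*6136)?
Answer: 1/129709 ≈ 7.7096e-6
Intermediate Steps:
Z = 60156 (Z = 41955 - (-12065 - 6136) = 41955 - 1*(-18201) = 41955 + 18201 = 60156)
1/(69553 + Z) = 1/(69553 + 60156) = 1/129709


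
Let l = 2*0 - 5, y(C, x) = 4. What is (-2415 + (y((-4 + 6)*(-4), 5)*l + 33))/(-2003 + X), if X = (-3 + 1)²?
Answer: 2402/1999 ≈ 1.2016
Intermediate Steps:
l = -5 (l = 0 - 5 = -5)
X = 4 (X = (-2)² = 4)
(-2415 + (y((-4 + 6)*(-4), 5)*l + 33))/(-2003 + X) = (-2415 + (4*(-5) + 33))/(-2003 + 4) = (-2415 + (-20 + 33))/(-1999) = (-2415 + 13)*(-1/1999) = -2402*(-1/1999) = 2402/1999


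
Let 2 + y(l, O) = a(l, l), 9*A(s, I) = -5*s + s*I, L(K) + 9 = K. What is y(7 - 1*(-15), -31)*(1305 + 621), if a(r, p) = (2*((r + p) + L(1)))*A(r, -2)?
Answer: -2376684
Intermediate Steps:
L(K) = -9 + K
A(s, I) = -5*s/9 + I*s/9 (A(s, I) = (-5*s + s*I)/9 = (-5*s + I*s)/9 = -5*s/9 + I*s/9)
a(r, p) = -7*r*(-16 + 2*p + 2*r)/9 (a(r, p) = (2*((r + p) + (-9 + 1)))*(r*(-5 - 2)/9) = (2*((p + r) - 8))*((1/9)*r*(-7)) = (2*(-8 + p + r))*(-7*r/9) = (-16 + 2*p + 2*r)*(-7*r/9) = -7*r*(-16 + 2*p + 2*r)/9)
y(l, O) = -2 + 14*l*(8 - 2*l)/9 (y(l, O) = -2 + 14*l*(8 - l - l)/9 = -2 + 14*l*(8 - 2*l)/9)
y(7 - 1*(-15), -31)*(1305 + 621) = (-2 - 28*(7 - 1*(-15))*(-4 + (7 - 1*(-15)))/9)*(1305 + 621) = (-2 - 28*(7 + 15)*(-4 + (7 + 15))/9)*1926 = (-2 - 28/9*22*(-4 + 22))*1926 = (-2 - 28/9*22*18)*1926 = (-2 - 1232)*1926 = -1234*1926 = -2376684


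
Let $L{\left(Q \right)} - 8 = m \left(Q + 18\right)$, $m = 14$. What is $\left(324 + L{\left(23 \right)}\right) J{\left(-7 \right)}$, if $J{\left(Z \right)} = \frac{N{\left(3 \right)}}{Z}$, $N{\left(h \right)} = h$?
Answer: $- \frac{2718}{7} \approx -388.29$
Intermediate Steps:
$L{\left(Q \right)} = 260 + 14 Q$ ($L{\left(Q \right)} = 8 + 14 \left(Q + 18\right) = 8 + 14 \left(18 + Q\right) = 8 + \left(252 + 14 Q\right) = 260 + 14 Q$)
$J{\left(Z \right)} = \frac{3}{Z}$
$\left(324 + L{\left(23 \right)}\right) J{\left(-7 \right)} = \left(324 + \left(260 + 14 \cdot 23\right)\right) \frac{3}{-7} = \left(324 + \left(260 + 322\right)\right) 3 \left(- \frac{1}{7}\right) = \left(324 + 582\right) \left(- \frac{3}{7}\right) = 906 \left(- \frac{3}{7}\right) = - \frac{2718}{7}$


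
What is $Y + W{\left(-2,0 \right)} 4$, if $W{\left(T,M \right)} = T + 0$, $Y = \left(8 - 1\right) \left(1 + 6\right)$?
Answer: $41$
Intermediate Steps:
$Y = 49$ ($Y = 7 \cdot 7 = 49$)
$W{\left(T,M \right)} = T$
$Y + W{\left(-2,0 \right)} 4 = 49 - 8 = 41$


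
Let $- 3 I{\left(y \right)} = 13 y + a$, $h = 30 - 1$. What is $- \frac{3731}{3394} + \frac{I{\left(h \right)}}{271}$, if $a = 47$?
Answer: $- \frac{4472359}{2759322} \approx -1.6208$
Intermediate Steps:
$h = 29$ ($h = 30 - 1 = 29$)
$I{\left(y \right)} = - \frac{47}{3} - \frac{13 y}{3}$ ($I{\left(y \right)} = - \frac{13 y + 47}{3} = - \frac{47 + 13 y}{3} = - \frac{47}{3} - \frac{13 y}{3}$)
$- \frac{3731}{3394} + \frac{I{\left(h \right)}}{271} = - \frac{3731}{3394} + \frac{- \frac{47}{3} - \frac{377}{3}}{271} = \left(-3731\right) \frac{1}{3394} + \left(- \frac{47}{3} - \frac{377}{3}\right) \frac{1}{271} = - \frac{3731}{3394} - \frac{424}{813} = - \frac{4472359}{2759322}$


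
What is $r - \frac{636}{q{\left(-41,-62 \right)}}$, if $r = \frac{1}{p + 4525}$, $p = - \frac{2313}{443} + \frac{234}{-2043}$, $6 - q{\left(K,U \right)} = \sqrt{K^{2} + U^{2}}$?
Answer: $\frac{1734931443425}{2494761236484} + \frac{3180 \sqrt{221}}{5489} \approx 9.308$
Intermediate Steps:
$q{\left(K,U \right)} = 6 - \sqrt{K^{2} + U^{2}}$
$p = - \frac{536569}{100561}$ ($p = \left(-2313\right) \frac{1}{443} + 234 \left(- \frac{1}{2043}\right) = - \frac{2313}{443} - \frac{26}{227} = - \frac{536569}{100561} \approx -5.3358$)
$r = \frac{100561}{454501956}$ ($r = \frac{1}{- \frac{536569}{100561} + 4525} = \frac{1}{\frac{454501956}{100561}} = \frac{100561}{454501956} \approx 0.00022126$)
$r - \frac{636}{q{\left(-41,-62 \right)}} = \frac{100561}{454501956} - \frac{636}{6 - \sqrt{\left(-41\right)^{2} + \left(-62\right)^{2}}} = \frac{100561}{454501956} - \frac{636}{6 - \sqrt{1681 + 3844}} = \frac{100561}{454501956} - \frac{636}{6 - \sqrt{5525}} = \frac{100561}{454501956} - \frac{636}{6 - 5 \sqrt{221}}$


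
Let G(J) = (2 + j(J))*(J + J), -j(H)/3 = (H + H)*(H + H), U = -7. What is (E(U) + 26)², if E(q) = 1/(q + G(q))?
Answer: 45421413129/67190809 ≈ 676.01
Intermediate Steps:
j(H) = -12*H² (j(H) = -3*(H + H)*(H + H) = -3*2*H*2*H = -12*H²)
G(J) = 2*J*(2 - 12*J²) (G(J) = (2 - 12*J²)*(J + J) = (2 - 12*J²)*(2*J) = 2*J*(2 - 12*J²))
E(q) = 1/(-24*q³ + 5*q) (E(q) = 1/(q + (-24*q³ + 4*q)) = 1/(-24*q³ + 5*q))
(E(U) + 26)² = (-1/(-7*(-5 + 24*(-7)²)) + 26)² = (-1*(-⅐)/(-5 + 24*49) + 26)² = (-1*(-⅐)/(-5 + 1176) + 26)² = (-1*(-⅐)/1171 + 26)² = (-1*(-⅐)*1/1171 + 26)² = (1/8197 + 26)² = (213123/8197)² = 45421413129/67190809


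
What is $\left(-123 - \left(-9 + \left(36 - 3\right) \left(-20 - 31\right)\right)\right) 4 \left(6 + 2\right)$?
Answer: $50208$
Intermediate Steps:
$\left(-123 - \left(-9 + \left(36 - 3\right) \left(-20 - 31\right)\right)\right) 4 \left(6 + 2\right) = \left(-123 - \left(-9 + 33 \left(-51\right)\right)\right) 4 \cdot 8 = \left(-123 + \left(9 - -1683\right)\right) 32 = \left(-123 + \left(9 + 1683\right)\right) 32 = \left(-123 + 1692\right) 32 = 1569 \cdot 32 = 50208$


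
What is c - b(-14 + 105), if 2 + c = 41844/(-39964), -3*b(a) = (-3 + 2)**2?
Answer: -81338/29973 ≈ -2.7137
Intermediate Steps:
b(a) = -1/3 (b(a) = -(-3 + 2)**2/3 = -1/3*(-1)**2 = -1/3*1 = -1/3)
c = -30443/9991 (c = -2 + 41844/(-39964) = -2 + 41844*(-1/39964) = -2 - 10461/9991 = -30443/9991 ≈ -3.0470)
c - b(-14 + 105) = -30443/9991 - 1*(-1/3) = -30443/9991 + 1/3 = -81338/29973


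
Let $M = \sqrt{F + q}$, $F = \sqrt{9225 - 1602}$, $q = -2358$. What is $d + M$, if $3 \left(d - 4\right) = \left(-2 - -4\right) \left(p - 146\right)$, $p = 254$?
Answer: $76 + \sqrt{-2358 + 33 \sqrt{7}} \approx 76.0 + 47.652 i$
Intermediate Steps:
$F = 33 \sqrt{7}$ ($F = \sqrt{7623} = 33 \sqrt{7} \approx 87.31$)
$M = \sqrt{-2358 + 33 \sqrt{7}}$ ($M = \sqrt{33 \sqrt{7} - 2358} = \sqrt{-2358 + 33 \sqrt{7}} \approx 47.652 i$)
$d = 76$ ($d = 4 + \frac{\left(-2 - -4\right) \left(254 - 146\right)}{3} = 4 + \frac{\left(-2 + 4\right) 108}{3} = 4 + \frac{2 \cdot 108}{3} = 4 + \frac{1}{3} \cdot 216 = 4 + 72 = 76$)
$d + M = 76 + \sqrt{-2358 + 33 \sqrt{7}}$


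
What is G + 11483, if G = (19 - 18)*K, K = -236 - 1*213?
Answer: 11034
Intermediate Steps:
K = -449 (K = -236 - 213 = -449)
G = -449 (G = (19 - 18)*(-449) = 1*(-449) = -449)
G + 11483 = -449 + 11483 = 11034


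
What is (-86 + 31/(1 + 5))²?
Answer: 235225/36 ≈ 6534.0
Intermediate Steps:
(-86 + 31/(1 + 5))² = (-86 + 31/6)² = (-485/6)² = 235225/36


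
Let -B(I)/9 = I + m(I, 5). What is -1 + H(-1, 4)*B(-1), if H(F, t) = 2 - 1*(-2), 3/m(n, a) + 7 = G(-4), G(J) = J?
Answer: 493/11 ≈ 44.818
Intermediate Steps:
m(n, a) = -3/11 (m(n, a) = 3/(-7 - 4) = 3/(-11) = 3*(-1/11) = -3/11)
B(I) = 27/11 - 9*I (B(I) = -9*(I - 3/11) = -9*(-3/11 + I) = 27/11 - 9*I)
H(F, t) = 4 (H(F, t) = 2 + 2 = 4)
-1 + H(-1, 4)*B(-1) = -1 + 4*(27/11 - 9*(-1)) = -1 + 4*(27/11 + 9) = -1 + 4*(126/11) = -1 + 504/11 = 493/11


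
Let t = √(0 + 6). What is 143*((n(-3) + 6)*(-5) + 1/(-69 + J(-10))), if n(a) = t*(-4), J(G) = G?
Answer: -339053/79 + 2860*√6 ≈ 2713.7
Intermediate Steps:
t = √6 ≈ 2.4495
n(a) = -4*√6 (n(a) = √6*(-4) = -4*√6)
143*((n(-3) + 6)*(-5) + 1/(-69 + J(-10))) = 143*((-4*√6 + 6)*(-5) + 1/(-69 - 10)) = 143*((6 - 4*√6)*(-5) + 1/(-79)) = 143*((-30 + 20*√6) - 1/79) = 143*(-2371/79 + 20*√6) = -339053/79 + 2860*√6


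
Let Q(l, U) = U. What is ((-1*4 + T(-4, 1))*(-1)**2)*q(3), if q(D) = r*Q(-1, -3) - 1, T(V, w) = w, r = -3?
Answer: -24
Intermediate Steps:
q(D) = 8 (q(D) = -3*(-3) - 1 = 9 - 1 = 8)
((-1*4 + T(-4, 1))*(-1)**2)*q(3) = ((-1*4 + 1)*(-1)**2)*8 = ((-4 + 1)*1)*8 = -3*1*8 = -3*8 = -24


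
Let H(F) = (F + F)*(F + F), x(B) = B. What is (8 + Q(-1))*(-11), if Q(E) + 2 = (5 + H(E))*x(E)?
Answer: 33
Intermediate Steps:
H(F) = 4*F² (H(F) = (2*F)*(2*F) = 4*F²)
Q(E) = -2 + E*(5 + 4*E²) (Q(E) = -2 + (5 + 4*E²)*E = -2 + E*(5 + 4*E²))
(8 + Q(-1))*(-11) = (8 + (-2 + 4*(-1)³ + 5*(-1)))*(-11) = (8 + (-2 + 4*(-1) - 5))*(-11) = (8 + (-2 - 4 - 5))*(-11) = (8 - 11)*(-11) = -3*(-11) = 33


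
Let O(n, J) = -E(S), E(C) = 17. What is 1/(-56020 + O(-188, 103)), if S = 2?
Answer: -1/56037 ≈ -1.7845e-5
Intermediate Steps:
O(n, J) = -17 (O(n, J) = -1*17 = -17)
1/(-56020 + O(-188, 103)) = 1/(-56020 - 17) = 1/(-56037) = -1/56037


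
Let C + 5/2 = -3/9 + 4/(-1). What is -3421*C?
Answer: 140261/6 ≈ 23377.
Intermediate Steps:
C = -41/6 (C = -5/2 + (-3/9 + 4/(-1)) = -5/2 + (-3*⅑ + 4*(-1)) = -5/2 + (-⅓ - 4) = -5/2 - 13/3 = -41/6 ≈ -6.8333)
-3421*C = -3421*(-41/6) = 140261/6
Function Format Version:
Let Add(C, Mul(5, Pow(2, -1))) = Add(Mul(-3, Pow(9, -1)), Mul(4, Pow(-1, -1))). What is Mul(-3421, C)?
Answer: Rational(140261, 6) ≈ 23377.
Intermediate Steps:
C = Rational(-41, 6) (C = Add(Rational(-5, 2), Add(Mul(-3, Pow(9, -1)), Mul(4, Pow(-1, -1)))) = Add(Rational(-5, 2), Add(Mul(-3, Rational(1, 9)), Mul(4, -1))) = Add(Rational(-5, 2), Add(Rational(-1, 3), -4)) = Add(Rational(-5, 2), Rational(-13, 3)) = Rational(-41, 6) ≈ -6.8333)
Mul(-3421, C) = Mul(-3421, Rational(-41, 6)) = Rational(140261, 6)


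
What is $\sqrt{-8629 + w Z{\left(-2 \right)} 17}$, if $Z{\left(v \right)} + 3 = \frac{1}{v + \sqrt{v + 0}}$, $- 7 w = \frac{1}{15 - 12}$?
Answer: $\frac{\sqrt{21} \sqrt{\frac{362299 - 181158 i \sqrt{2}}{-2 + i \sqrt{2}}}}{21} \approx 0.0010272 + 92.878 i$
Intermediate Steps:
$w = - \frac{1}{21}$ ($w = - \frac{1}{7 \left(15 - 12\right)} = - \frac{1}{7 \cdot 3} = \left(- \frac{1}{7}\right) \frac{1}{3} = - \frac{1}{21} \approx -0.047619$)
$Z{\left(v \right)} = -3 + \frac{1}{v + \sqrt{v}}$ ($Z{\left(v \right)} = -3 + \frac{1}{v + \sqrt{v + 0}} = -3 + \frac{1}{v + \sqrt{v}}$)
$\sqrt{-8629 + w Z{\left(-2 \right)} 17} = \sqrt{-8629 + - \frac{\frac{1}{-2 + \sqrt{-2}} \left(1 - -6 - 3 \sqrt{-2}\right)}{21} \cdot 17} = \sqrt{-8629 + - \frac{\frac{1}{-2 + i \sqrt{2}} \left(1 + 6 - 3 i \sqrt{2}\right)}{21} \cdot 17} = \sqrt{-8629 + - \frac{\frac{1}{-2 + i \sqrt{2}} \left(7 - 3 i \sqrt{2}\right)}{21} \cdot 17} = \sqrt{-8629 + - \frac{7 - 3 i \sqrt{2}}{21 \left(-2 + i \sqrt{2}\right)} 17} = \sqrt{-8629 - \frac{17 \left(7 - 3 i \sqrt{2}\right)}{21 \left(-2 + i \sqrt{2}\right)}}$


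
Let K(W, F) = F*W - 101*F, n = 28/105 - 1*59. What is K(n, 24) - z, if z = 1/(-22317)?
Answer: -427772251/111585 ≈ -3833.6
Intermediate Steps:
n = -881/15 (n = 28*(1/105) - 59 = 4/15 - 59 = -881/15 ≈ -58.733)
K(W, F) = -101*F + F*W
z = -1/22317 ≈ -4.4809e-5
K(n, 24) - z = 24*(-101 - 881/15) - 1*(-1/22317) = 24*(-2396/15) + 1/22317 = -19168/5 + 1/22317 = -427772251/111585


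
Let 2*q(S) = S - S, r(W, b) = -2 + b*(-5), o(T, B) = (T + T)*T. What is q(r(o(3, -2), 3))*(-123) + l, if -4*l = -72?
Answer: 18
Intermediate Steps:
l = 18 (l = -1/4*(-72) = 18)
o(T, B) = 2*T**2 (o(T, B) = (2*T)*T = 2*T**2)
r(W, b) = -2 - 5*b
q(S) = 0 (q(S) = (S - S)/2 = (1/2)*0 = 0)
q(r(o(3, -2), 3))*(-123) + l = 0*(-123) + 18 = 0 + 18 = 18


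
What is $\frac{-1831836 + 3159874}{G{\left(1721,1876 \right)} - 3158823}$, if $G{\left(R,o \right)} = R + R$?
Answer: $- \frac{1328038}{3155381} \approx -0.42088$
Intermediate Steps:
$G{\left(R,o \right)} = 2 R$
$\frac{-1831836 + 3159874}{G{\left(1721,1876 \right)} - 3158823} = \frac{-1831836 + 3159874}{2 \cdot 1721 - 3158823} = \frac{1328038}{3442 - 3158823} = \frac{1328038}{-3155381} = 1328038 \left(- \frac{1}{3155381}\right) = - \frac{1328038}{3155381}$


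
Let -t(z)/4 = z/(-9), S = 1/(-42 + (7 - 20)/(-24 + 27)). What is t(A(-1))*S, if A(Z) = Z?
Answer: 4/417 ≈ 0.0095923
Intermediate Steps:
S = -3/139 (S = 1/(-42 - 13/3) = 1/(-139/3) = -3/139 ≈ -0.021583)
t(z) = 4*z/9 (t(z) = -4*z/(-9) = -4*z*(-1)/9 = -(-4)*z/9 = 4*z/9)
t(A(-1))*S = ((4/9)*(-1))*(-3/139) = -4/9*(-3/139) = 4/417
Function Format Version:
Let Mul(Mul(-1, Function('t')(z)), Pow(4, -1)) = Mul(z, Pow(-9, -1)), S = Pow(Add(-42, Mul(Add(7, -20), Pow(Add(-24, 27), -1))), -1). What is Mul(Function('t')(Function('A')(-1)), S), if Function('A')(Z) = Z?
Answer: Rational(4, 417) ≈ 0.0095923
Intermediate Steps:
S = Rational(-3, 139) (S = Pow(Add(-42, Mul(-13, Pow(3, -1))), -1) = Pow(Add(-42, Mul(-13, Rational(1, 3))), -1) = Pow(Add(-42, Rational(-13, 3)), -1) = Pow(Rational(-139, 3), -1) = Rational(-3, 139) ≈ -0.021583)
Function('t')(z) = Mul(Rational(4, 9), z) (Function('t')(z) = Mul(-4, Mul(z, Pow(-9, -1))) = Mul(-4, Mul(z, Rational(-1, 9))) = Mul(-4, Mul(Rational(-1, 9), z)) = Mul(Rational(4, 9), z))
Mul(Function('t')(Function('A')(-1)), S) = Mul(Mul(Rational(4, 9), -1), Rational(-3, 139)) = Mul(Rational(-4, 9), Rational(-3, 139)) = Rational(4, 417)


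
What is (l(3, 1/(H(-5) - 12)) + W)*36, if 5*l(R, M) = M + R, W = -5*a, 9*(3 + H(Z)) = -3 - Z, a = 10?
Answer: -236592/133 ≈ -1778.9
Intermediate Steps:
H(Z) = -10/3 - Z/9 (H(Z) = -3 + (-3 - Z)/9 = -3 + (-⅓ - Z/9) = -10/3 - Z/9)
W = -50 (W = -5*10 = -50)
l(R, M) = M/5 + R/5 (l(R, M) = (M + R)/5 = M/5 + R/5)
(l(3, 1/(H(-5) - 12)) + W)*36 = ((1/(5*((-10/3 - ⅑*(-5)) - 12)) + (⅕)*3) - 50)*36 = ((1/(5*((-10/3 + 5/9) - 12)) + ⅗) - 50)*36 = ((1/(5*(-25/9 - 12)) + ⅗) - 50)*36 = ((1/(5*(-133/9)) + ⅗) - 50)*36 = (((⅕)*(-9/133) + ⅗) - 50)*36 = ((-9/665 + ⅗) - 50)*36 = (78/133 - 50)*36 = -6572/133*36 = -236592/133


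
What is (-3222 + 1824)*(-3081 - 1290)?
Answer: 6110658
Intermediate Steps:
(-3222 + 1824)*(-3081 - 1290) = -1398*(-4371) = 6110658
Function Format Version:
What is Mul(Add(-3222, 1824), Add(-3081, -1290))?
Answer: 6110658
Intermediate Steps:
Mul(Add(-3222, 1824), Add(-3081, -1290)) = Mul(-1398, -4371) = 6110658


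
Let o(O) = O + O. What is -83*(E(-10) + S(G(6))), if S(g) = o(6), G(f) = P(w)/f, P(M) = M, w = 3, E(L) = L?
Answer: -166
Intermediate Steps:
o(O) = 2*O
G(f) = 3/f
S(g) = 12 (S(g) = 2*6 = 12)
-83*(E(-10) + S(G(6))) = -83*(-10 + 12) = -83*2 = -166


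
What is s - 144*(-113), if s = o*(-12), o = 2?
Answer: 16248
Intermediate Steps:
s = -24 (s = 2*(-12) = -24)
s - 144*(-113) = -24 - 144*(-113) = -24 + 16272 = 16248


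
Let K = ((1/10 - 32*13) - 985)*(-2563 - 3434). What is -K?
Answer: -84011973/10 ≈ -8.4012e+6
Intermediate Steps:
K = 84011973/10 (K = ((⅒ - 416) - 985)*(-5997) = (-4159/10 - 985)*(-5997) = -14009/10*(-5997) = 84011973/10 ≈ 8.4012e+6)
-K = -1*84011973/10 = -84011973/10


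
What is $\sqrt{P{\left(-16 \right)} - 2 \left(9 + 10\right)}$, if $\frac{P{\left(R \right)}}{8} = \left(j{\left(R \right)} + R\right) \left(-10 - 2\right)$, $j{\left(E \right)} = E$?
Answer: $\sqrt{3034} \approx 55.082$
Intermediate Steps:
$P{\left(R \right)} = - 192 R$ ($P{\left(R \right)} = 8 \left(R + R\right) \left(-10 - 2\right) = 8 \cdot 2 R \left(-12\right) = 8 \left(- 24 R\right) = - 192 R$)
$\sqrt{P{\left(-16 \right)} - 2 \left(9 + 10\right)} = \sqrt{\left(-192\right) \left(-16\right) - 2 \left(9 + 10\right)} = \sqrt{3072 - 38} = \sqrt{3034}$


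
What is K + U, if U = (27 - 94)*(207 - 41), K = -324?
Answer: -11446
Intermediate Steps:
U = -11122 (U = -67*166 = -11122)
K + U = -324 - 11122 = -11446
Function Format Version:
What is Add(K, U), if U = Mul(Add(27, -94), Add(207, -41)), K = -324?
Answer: -11446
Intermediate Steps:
U = -11122 (U = Mul(-67, 166) = -11122)
Add(K, U) = Add(-324, -11122) = -11446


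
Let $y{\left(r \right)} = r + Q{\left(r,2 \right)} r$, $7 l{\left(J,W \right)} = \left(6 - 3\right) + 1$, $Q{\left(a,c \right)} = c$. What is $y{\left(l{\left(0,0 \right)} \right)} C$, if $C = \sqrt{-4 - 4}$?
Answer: $\frac{24 i \sqrt{2}}{7} \approx 4.8487 i$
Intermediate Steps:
$l{\left(J,W \right)} = \frac{4}{7}$ ($l{\left(J,W \right)} = \frac{\left(6 - 3\right) + 1}{7} = \frac{3 + 1}{7} = \frac{1}{7} \cdot 4 = \frac{4}{7}$)
$y{\left(r \right)} = 3 r$ ($y{\left(r \right)} = r + 2 r = 3 r$)
$C = 2 i \sqrt{2}$ ($C = \sqrt{-8} = 2 i \sqrt{2} \approx 2.8284 i$)
$y{\left(l{\left(0,0 \right)} \right)} C = 3 \cdot \frac{4}{7} \cdot 2 i \sqrt{2} = \frac{12 \cdot 2 i \sqrt{2}}{7} = \frac{24 i \sqrt{2}}{7}$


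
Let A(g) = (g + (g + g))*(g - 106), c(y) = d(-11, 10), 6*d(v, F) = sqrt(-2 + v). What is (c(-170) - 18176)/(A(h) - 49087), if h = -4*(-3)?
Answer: 18176/52471 - I*sqrt(13)/314826 ≈ 0.3464 - 1.1453e-5*I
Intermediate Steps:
h = 12
d(v, F) = sqrt(-2 + v)/6
c(y) = I*sqrt(13)/6 (c(y) = sqrt(-2 - 11)/6 = sqrt(-13)/6 = (I*sqrt(13))/6 = I*sqrt(13)/6)
A(g) = 3*g*(-106 + g) (A(g) = (g + 2*g)*(-106 + g) = (3*g)*(-106 + g) = 3*g*(-106 + g))
(c(-170) - 18176)/(A(h) - 49087) = (I*sqrt(13)/6 - 18176)/(3*12*(-106 + 12) - 49087) = (-18176 + I*sqrt(13)/6)/(3*12*(-94) - 49087) = (-18176 + I*sqrt(13)/6)/(-3384 - 49087) = (-18176 + I*sqrt(13)/6)/(-52471) = (-18176 + I*sqrt(13)/6)*(-1/52471) = 18176/52471 - I*sqrt(13)/314826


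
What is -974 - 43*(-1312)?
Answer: 55442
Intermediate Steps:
-974 - 43*(-1312) = -974 + 56416 = 55442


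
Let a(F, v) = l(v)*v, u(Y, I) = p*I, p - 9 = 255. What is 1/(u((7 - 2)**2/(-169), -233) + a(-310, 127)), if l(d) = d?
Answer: -1/45383 ≈ -2.2035e-5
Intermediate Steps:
p = 264 (p = 9 + 255 = 264)
u(Y, I) = 264*I
a(F, v) = v**2 (a(F, v) = v*v = v**2)
1/(u((7 - 2)**2/(-169), -233) + a(-310, 127)) = 1/(264*(-233) + 127**2) = 1/(-61512 + 16129) = 1/(-45383) = -1/45383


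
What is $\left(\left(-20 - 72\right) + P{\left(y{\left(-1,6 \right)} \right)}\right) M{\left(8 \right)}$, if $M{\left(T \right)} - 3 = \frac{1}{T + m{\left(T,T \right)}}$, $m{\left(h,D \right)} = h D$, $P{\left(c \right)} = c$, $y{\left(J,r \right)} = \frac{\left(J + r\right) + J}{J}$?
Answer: $- \frac{868}{3} \approx -289.33$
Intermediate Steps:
$y{\left(J,r \right)} = \frac{r + 2 J}{J}$
$m{\left(h,D \right)} = D h$
$M{\left(T \right)} = 3 + \frac{1}{T + T^{2}}$ ($M{\left(T \right)} = 3 + \frac{1}{T + T T} = 3 + \frac{1}{T + T^{2}}$)
$\left(\left(-20 - 72\right) + P{\left(y{\left(-1,6 \right)} \right)}\right) M{\left(8 \right)} = \left(\left(-20 - 72\right) + \left(2 + \frac{6}{-1}\right)\right) \frac{1 + 3 \cdot 8 + 3 \cdot 8^{2}}{8 \left(1 + 8\right)} = \left(\left(-20 - 72\right) + \left(2 + 6 \left(-1\right)\right)\right) \frac{1 + 24 + 3 \cdot 64}{8 \cdot 9} = \left(-92 + \left(2 - 6\right)\right) \frac{1}{8} \cdot \frac{1}{9} \left(1 + 24 + 192\right) = \left(-92 - 4\right) \frac{1}{8} \cdot \frac{1}{9} \cdot 217 = \left(-96\right) \frac{217}{72} = - \frac{868}{3}$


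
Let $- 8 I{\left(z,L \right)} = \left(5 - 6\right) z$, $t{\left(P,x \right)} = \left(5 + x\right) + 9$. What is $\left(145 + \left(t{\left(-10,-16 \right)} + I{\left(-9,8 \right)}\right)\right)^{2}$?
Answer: $\frac{1288225}{64} \approx 20129.0$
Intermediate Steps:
$t{\left(P,x \right)} = 14 + x$
$I{\left(z,L \right)} = \frac{z}{8}$ ($I{\left(z,L \right)} = - \frac{\left(5 - 6\right) z}{8} = - \frac{\left(-1\right) z}{8} = \frac{z}{8}$)
$\left(145 + \left(t{\left(-10,-16 \right)} + I{\left(-9,8 \right)}\right)\right)^{2} = \left(145 + \left(\left(14 - 16\right) + \frac{1}{8} \left(-9\right)\right)\right)^{2} = \left(145 - \frac{25}{8}\right)^{2} = \left(\frac{1135}{8}\right)^{2} = \frac{1288225}{64}$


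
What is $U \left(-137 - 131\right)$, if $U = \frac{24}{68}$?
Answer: $- \frac{1608}{17} \approx -94.588$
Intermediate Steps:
$U = \frac{6}{17}$ ($U = 24 \cdot \frac{1}{68} = \frac{6}{17} \approx 0.35294$)
$U \left(-137 - 131\right) = \frac{6 \left(-137 - 131\right)}{17} = \frac{6}{17} \left(-268\right) = - \frac{1608}{17}$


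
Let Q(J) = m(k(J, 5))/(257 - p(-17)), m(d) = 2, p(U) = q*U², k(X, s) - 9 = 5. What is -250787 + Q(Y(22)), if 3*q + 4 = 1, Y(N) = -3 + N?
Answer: -68464850/273 ≈ -2.5079e+5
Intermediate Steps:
k(X, s) = 14 (k(X, s) = 9 + 5 = 14)
q = -1 (q = -4/3 + (⅓)*1 = -4/3 + ⅓ = -1)
p(U) = -U²
Q(J) = 1/273 (Q(J) = 2/(257 - (-1)*(-17)²) = 2/(257 - (-1)*289) = 2/(257 - 1*(-289)) = 2/(257 + 289) = 2/546 = 2*(1/546) = 1/273)
-250787 + Q(Y(22)) = -250787 + 1/273 = -68464850/273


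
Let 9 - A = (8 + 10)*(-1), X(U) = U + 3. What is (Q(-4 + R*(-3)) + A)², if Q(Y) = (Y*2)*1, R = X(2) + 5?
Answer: 1681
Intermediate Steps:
X(U) = 3 + U
A = 27 (A = 9 - (8 + 10)*(-1) = 9 - 18*(-1) = 9 - 1*(-18) = 9 + 18 = 27)
R = 10 (R = (3 + 2) + 5 = 5 + 5 = 10)
Q(Y) = 2*Y (Q(Y) = (2*Y)*1 = 2*Y)
(Q(-4 + R*(-3)) + A)² = (2*(-4 + 10*(-3)) + 27)² = (2*(-4 - 30) + 27)² = (2*(-34) + 27)² = (-68 + 27)² = (-41)² = 1681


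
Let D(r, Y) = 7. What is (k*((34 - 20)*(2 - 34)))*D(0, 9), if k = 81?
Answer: -254016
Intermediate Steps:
(k*((34 - 20)*(2 - 34)))*D(0, 9) = (81*((34 - 20)*(2 - 34)))*7 = (81*(14*(-32)))*7 = (81*(-448))*7 = -36288*7 = -254016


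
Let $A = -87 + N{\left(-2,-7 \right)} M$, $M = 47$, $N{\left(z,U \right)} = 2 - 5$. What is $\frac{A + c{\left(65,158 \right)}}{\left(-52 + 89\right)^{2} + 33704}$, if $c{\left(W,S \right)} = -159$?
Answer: $- \frac{43}{3897} \approx -0.011034$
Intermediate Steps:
$N{\left(z,U \right)} = -3$ ($N{\left(z,U \right)} = 2 - 5 = -3$)
$A = -228$ ($A = -87 - 141 = -228$)
$\frac{A + c{\left(65,158 \right)}}{\left(-52 + 89\right)^{2} + 33704} = \frac{-228 - 159}{\left(-52 + 89\right)^{2} + 33704} = - \frac{387}{37^{2} + 33704} = - \frac{387}{1369 + 33704} = - \frac{387}{35073} = \left(-387\right) \frac{1}{35073} = - \frac{43}{3897}$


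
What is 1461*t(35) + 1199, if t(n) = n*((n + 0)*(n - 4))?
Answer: 55482674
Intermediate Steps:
t(n) = n**2*(-4 + n) (t(n) = n*(n*(-4 + n)) = n**2*(-4 + n))
1461*t(35) + 1199 = 1461*(35**2*(-4 + 35)) + 1199 = 1461*(1225*31) + 1199 = 1461*37975 + 1199 = 55481475 + 1199 = 55482674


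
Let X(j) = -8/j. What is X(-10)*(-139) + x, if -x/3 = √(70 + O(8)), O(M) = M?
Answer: -556/5 - 3*√78 ≈ -137.70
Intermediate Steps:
x = -3*√78 (x = -3*√(70 + 8) = -3*√78 ≈ -26.495)
X(-10)*(-139) + x = -8/(-10)*(-139) - 3*√78 = -8*(-⅒)*(-139) - 3*√78 = (⅘)*(-139) - 3*√78 = -556/5 - 3*√78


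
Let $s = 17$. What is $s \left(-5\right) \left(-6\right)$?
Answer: $510$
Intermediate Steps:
$s \left(-5\right) \left(-6\right) = 17 \left(-5\right) \left(-6\right) = \left(-85\right) \left(-6\right) = 510$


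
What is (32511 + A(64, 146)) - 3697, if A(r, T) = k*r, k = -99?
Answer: 22478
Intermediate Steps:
A(r, T) = -99*r
(32511 + A(64, 146)) - 3697 = (32511 - 99*64) - 3697 = (32511 - 6336) - 3697 = 26175 - 3697 = 22478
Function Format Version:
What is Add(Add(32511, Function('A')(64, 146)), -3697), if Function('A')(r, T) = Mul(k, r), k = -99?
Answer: 22478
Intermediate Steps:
Function('A')(r, T) = Mul(-99, r)
Add(Add(32511, Function('A')(64, 146)), -3697) = Add(Add(32511, Mul(-99, 64)), -3697) = Add(Add(32511, -6336), -3697) = Add(26175, -3697) = 22478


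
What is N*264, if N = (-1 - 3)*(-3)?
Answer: 3168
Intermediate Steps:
N = 12 (N = -4*(-3) = 12)
N*264 = 12*264 = 3168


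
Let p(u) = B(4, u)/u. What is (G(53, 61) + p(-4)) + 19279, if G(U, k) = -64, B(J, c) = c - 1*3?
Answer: 76867/4 ≈ 19217.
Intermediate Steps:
B(J, c) = -3 + c (B(J, c) = c - 3 = -3 + c)
p(u) = (-3 + u)/u
(G(53, 61) + p(-4)) + 19279 = (-64 + (-3 - 4)/(-4)) + 19279 = (-64 - 1/4*(-7)) + 19279 = (-64 + 7/4) + 19279 = -249/4 + 19279 = 76867/4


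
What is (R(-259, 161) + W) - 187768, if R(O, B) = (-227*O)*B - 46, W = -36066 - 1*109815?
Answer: 9131978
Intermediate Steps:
W = -145881 (W = -36066 - 109815 = -145881)
R(O, B) = -46 - 227*B*O (R(O, B) = -227*B*O - 46 = -46 - 227*B*O)
(R(-259, 161) + W) - 187768 = ((-46 - 227*161*(-259)) - 145881) - 187768 = ((-46 + 9465673) - 145881) - 187768 = (9465627 - 145881) - 187768 = 9319746 - 187768 = 9131978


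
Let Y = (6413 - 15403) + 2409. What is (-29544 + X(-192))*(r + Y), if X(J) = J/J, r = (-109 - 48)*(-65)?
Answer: -107063832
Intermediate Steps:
r = 10205 (r = -157*(-65) = 10205)
X(J) = 1
Y = -6581 (Y = -8990 + 2409 = -6581)
(-29544 + X(-192))*(r + Y) = (-29544 + 1)*(10205 - 6581) = -29543*3624 = -107063832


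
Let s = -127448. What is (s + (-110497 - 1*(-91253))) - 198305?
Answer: -344997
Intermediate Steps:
(s + (-110497 - 1*(-91253))) - 198305 = (-127448 + (-110497 - 1*(-91253))) - 198305 = (-127448 + (-110497 + 91253)) - 198305 = (-127448 - 19244) - 198305 = -146692 - 198305 = -344997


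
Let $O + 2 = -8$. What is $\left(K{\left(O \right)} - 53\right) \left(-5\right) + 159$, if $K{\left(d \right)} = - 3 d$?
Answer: $274$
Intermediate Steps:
$O = -10$ ($O = -2 - 8 = -10$)
$\left(K{\left(O \right)} - 53\right) \left(-5\right) + 159 = \left(\left(-3\right) \left(-10\right) - 53\right) \left(-5\right) + 159 = \left(30 - 53\right) \left(-5\right) + 159 = \left(-23\right) \left(-5\right) + 159 = 115 + 159 = 274$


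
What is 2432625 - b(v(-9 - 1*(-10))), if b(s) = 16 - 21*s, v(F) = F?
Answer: 2432630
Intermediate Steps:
2432625 - b(v(-9 - 1*(-10))) = 2432625 - (16 - 21*(-9 - 1*(-10))) = 2432625 - (16 - 21*(-9 + 10)) = 2432625 - (16 - 21*1) = 2432625 - (16 - 21) = 2432625 - 1*(-5) = 2432625 + 5 = 2432630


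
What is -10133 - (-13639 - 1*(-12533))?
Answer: -9027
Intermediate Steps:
-10133 - (-13639 - 1*(-12533)) = -10133 - (-13639 + 12533) = -10133 - 1*(-1106) = -10133 + 1106 = -9027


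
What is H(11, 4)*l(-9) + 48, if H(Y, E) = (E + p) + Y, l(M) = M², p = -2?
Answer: 1101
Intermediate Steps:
H(Y, E) = -2 + E + Y (H(Y, E) = (E - 2) + Y = (-2 + E) + Y = -2 + E + Y)
H(11, 4)*l(-9) + 48 = (-2 + 4 + 11)*(-9)² + 48 = 13*81 + 48 = 1053 + 48 = 1101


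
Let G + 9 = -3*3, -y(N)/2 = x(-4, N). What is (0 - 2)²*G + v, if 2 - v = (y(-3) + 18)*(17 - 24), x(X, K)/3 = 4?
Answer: -112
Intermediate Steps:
x(X, K) = 12 (x(X, K) = 3*4 = 12)
y(N) = -24 (y(N) = -2*12 = -24)
v = -40 (v = 2 - (-24 + 18)*(17 - 24) = 2 - (-6)*(-7) = 2 - 1*42 = 2 - 42 = -40)
G = -18 (G = -9 - 3*3 = -9 - 9 = -18)
(0 - 2)²*G + v = (0 - 2)²*(-18) - 40 = (-2)²*(-18) - 40 = 4*(-18) - 40 = -72 - 40 = -112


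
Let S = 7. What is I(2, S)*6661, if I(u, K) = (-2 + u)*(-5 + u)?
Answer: 0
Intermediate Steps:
I(u, K) = (-5 + u)*(-2 + u)
I(2, S)*6661 = (10 + 2² - 7*2)*6661 = (10 + 4 - 14)*6661 = 0*6661 = 0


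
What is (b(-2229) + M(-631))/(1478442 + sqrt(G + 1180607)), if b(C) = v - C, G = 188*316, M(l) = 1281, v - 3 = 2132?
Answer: 1192257870/312255643907 - 5645*sqrt(1240015)/2185789507349 ≈ 0.0038153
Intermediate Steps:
v = 2135 (v = 3 + 2132 = 2135)
G = 59408
b(C) = 2135 - C
(b(-2229) + M(-631))/(1478442 + sqrt(G + 1180607)) = ((2135 - 1*(-2229)) + 1281)/(1478442 + sqrt(59408 + 1180607)) = ((2135 + 2229) + 1281)/(1478442 + sqrt(1240015)) = (4364 + 1281)/(1478442 + sqrt(1240015)) = 5645/(1478442 + sqrt(1240015))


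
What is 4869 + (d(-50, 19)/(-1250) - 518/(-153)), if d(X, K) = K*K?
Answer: 931788517/191250 ≈ 4872.1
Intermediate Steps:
d(X, K) = K²
4869 + (d(-50, 19)/(-1250) - 518/(-153)) = 4869 + (19²/(-1250) - 518/(-153)) = 4869 + (361*(-1/1250) - 518*(-1/153)) = 4869 + (-361/1250 + 518/153) = 4869 + 592267/191250 = 931788517/191250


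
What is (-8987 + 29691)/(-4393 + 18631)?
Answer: 10352/7119 ≈ 1.4541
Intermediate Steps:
(-8987 + 29691)/(-4393 + 18631) = 20704/14238 = 20704*(1/14238) = 10352/7119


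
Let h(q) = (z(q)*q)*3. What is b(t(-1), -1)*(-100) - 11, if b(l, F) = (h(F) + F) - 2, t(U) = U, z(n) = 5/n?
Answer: -1211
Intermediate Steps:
h(q) = 15 (h(q) = ((5/q)*q)*3 = 5*3 = 15)
b(l, F) = 13 + F (b(l, F) = (15 + F) - 2 = 13 + F)
b(t(-1), -1)*(-100) - 11 = (13 - 1)*(-100) - 11 = 12*(-100) - 11 = -1200 - 11 = -1211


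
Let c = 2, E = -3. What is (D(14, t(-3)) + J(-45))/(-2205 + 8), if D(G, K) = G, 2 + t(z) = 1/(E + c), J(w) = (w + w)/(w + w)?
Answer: -15/2197 ≈ -0.0068275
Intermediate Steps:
J(w) = 1 (J(w) = (2*w)/((2*w)) = (2*w)*(1/(2*w)) = 1)
t(z) = -3 (t(z) = -2 + 1/(-3 + 2) = -2 + 1/(-1) = -2 - 1 = -3)
(D(14, t(-3)) + J(-45))/(-2205 + 8) = (14 + 1)/(-2205 + 8) = 15/(-2197) = 15*(-1/2197) = -15/2197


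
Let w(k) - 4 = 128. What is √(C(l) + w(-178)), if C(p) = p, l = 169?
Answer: √301 ≈ 17.349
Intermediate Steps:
w(k) = 132 (w(k) = 4 + 128 = 132)
√(C(l) + w(-178)) = √(169 + 132) = √301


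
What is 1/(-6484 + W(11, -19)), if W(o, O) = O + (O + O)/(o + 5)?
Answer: -8/52043 ≈ -0.00015372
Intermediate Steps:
W(o, O) = O + 2*O/(5 + o) (W(o, O) = O + (2*O)/(5 + o) = O + 2*O/(5 + o))
1/(-6484 + W(11, -19)) = 1/(-6484 - 19*(7 + 11)/(5 + 11)) = 1/(-6484 - 19*18/16) = 1/(-6484 - 19*1/16*18) = 1/(-6484 - 171/8) = 1/(-52043/8) = -8/52043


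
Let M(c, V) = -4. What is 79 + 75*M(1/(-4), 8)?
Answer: -221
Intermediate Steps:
79 + 75*M(1/(-4), 8) = 79 + 75*(-4) = 79 - 300 = -221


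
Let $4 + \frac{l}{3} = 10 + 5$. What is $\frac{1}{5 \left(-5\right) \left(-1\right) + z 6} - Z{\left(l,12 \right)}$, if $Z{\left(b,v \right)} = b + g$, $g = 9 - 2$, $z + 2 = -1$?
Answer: $- \frac{279}{7} \approx -39.857$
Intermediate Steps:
$l = 33$ ($l = -12 + 3 \left(10 + 5\right) = -12 + 3 \cdot 15 = -12 + 45 = 33$)
$z = -3$ ($z = -2 - 1 = -3$)
$g = 7$
$Z{\left(b,v \right)} = 7 + b$ ($Z{\left(b,v \right)} = b + 7 = 7 + b$)
$\frac{1}{5 \left(-5\right) \left(-1\right) + z 6} - Z{\left(l,12 \right)} = \frac{1}{5 \left(-5\right) \left(-1\right) - 18} - \left(7 + 33\right) = \frac{1}{\left(-25\right) \left(-1\right) - 18} - 40 = \frac{1}{25 - 18} - 40 = \frac{1}{7} - 40 = - \frac{279}{7}$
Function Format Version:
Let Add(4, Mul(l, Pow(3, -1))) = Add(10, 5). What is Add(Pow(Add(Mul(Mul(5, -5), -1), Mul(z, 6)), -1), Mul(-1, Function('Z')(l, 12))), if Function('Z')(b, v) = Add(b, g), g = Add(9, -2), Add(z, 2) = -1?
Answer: Rational(-279, 7) ≈ -39.857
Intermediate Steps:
l = 33 (l = Add(-12, Mul(3, Add(10, 5))) = Add(-12, Mul(3, 15)) = Add(-12, 45) = 33)
z = -3 (z = Add(-2, -1) = -3)
g = 7
Function('Z')(b, v) = Add(7, b) (Function('Z')(b, v) = Add(b, 7) = Add(7, b))
Add(Pow(Add(Mul(Mul(5, -5), -1), Mul(z, 6)), -1), Mul(-1, Function('Z')(l, 12))) = Add(Pow(Add(Mul(Mul(5, -5), -1), Mul(-3, 6)), -1), Mul(-1, Add(7, 33))) = Add(Pow(Add(Mul(-25, -1), -18), -1), Mul(-1, 40)) = Add(Pow(Add(25, -18), -1), -40) = Add(Pow(7, -1), -40) = Add(Rational(1, 7), -40) = Rational(-279, 7)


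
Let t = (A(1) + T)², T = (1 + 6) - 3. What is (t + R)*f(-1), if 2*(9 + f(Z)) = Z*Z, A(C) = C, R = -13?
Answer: -102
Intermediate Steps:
T = 4 (T = 7 - 3 = 4)
t = 25 (t = (1 + 4)² = 5² = 25)
f(Z) = -9 + Z²/2 (f(Z) = -9 + (Z*Z)/2 = -9 + Z²/2)
(t + R)*f(-1) = (25 - 13)*(-9 + (½)*(-1)²) = 12*(-9 + (½)*1) = 12*(-9 + ½) = 12*(-17/2) = -102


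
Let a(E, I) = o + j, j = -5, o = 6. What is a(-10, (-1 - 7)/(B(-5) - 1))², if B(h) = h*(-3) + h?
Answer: 1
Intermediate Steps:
B(h) = -2*h (B(h) = -3*h + h = -2*h)
a(E, I) = 1 (a(E, I) = 6 - 5 = 1)
a(-10, (-1 - 7)/(B(-5) - 1))² = 1² = 1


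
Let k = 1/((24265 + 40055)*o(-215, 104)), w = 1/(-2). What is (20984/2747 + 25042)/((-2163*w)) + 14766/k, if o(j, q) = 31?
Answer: 24991235835518948/848823 ≈ 2.9442e+10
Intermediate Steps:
w = -1/2 (w = 1*(-1/2) = -1/2 ≈ -0.50000)
k = 1/1993920 (k = 1/((24265 + 40055)*31) = (1/31)/64320 = (1/64320)*(1/31) = 1/1993920 ≈ 5.0152e-7)
(20984/2747 + 25042)/((-2163*w)) + 14766/k = (20984/2747 + 25042)/((-2163*(-1/2))) + 14766/(1/1993920) = (20984*(1/2747) + 25042)/(2163/2) + 14766*1993920 = (20984/2747 + 25042)*(2/2163) + 29442222720 = (68811358/2747)*(2/2163) + 29442222720 = 19660388/848823 + 29442222720 = 24991235835518948/848823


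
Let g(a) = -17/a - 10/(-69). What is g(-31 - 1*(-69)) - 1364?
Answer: -3577201/2622 ≈ -1364.3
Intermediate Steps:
g(a) = 10/69 - 17/a (g(a) = -17/a - 10*(-1/69) = -17/a + 10/69 = 10/69 - 17/a)
g(-31 - 1*(-69)) - 1364 = (10/69 - 17/(-31 - 1*(-69))) - 1364 = (10/69 - 17/(-31 + 69)) - 1364 = (10/69 - 17/38) - 1364 = -793/2622 - 1364 = -3577201/2622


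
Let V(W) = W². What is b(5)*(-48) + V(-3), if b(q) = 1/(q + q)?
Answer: 21/5 ≈ 4.2000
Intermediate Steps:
b(q) = 1/(2*q)
b(5)*(-48) + V(-3) = ((½)/5)*(-48) + (-3)² = ((½)*(⅕))*(-48) + 9 = (⅒)*(-48) + 9 = -24/5 + 9 = 21/5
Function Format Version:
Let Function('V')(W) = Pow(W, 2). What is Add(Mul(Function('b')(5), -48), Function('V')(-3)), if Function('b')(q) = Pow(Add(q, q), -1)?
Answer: Rational(21, 5) ≈ 4.2000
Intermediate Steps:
Function('b')(q) = Mul(Rational(1, 2), Pow(q, -1)) (Function('b')(q) = Pow(Mul(2, q), -1) = Mul(Rational(1, 2), Pow(q, -1)))
Add(Mul(Function('b')(5), -48), Function('V')(-3)) = Add(Mul(Mul(Rational(1, 2), Pow(5, -1)), -48), Pow(-3, 2)) = Add(Mul(Mul(Rational(1, 2), Rational(1, 5)), -48), 9) = Add(Mul(Rational(1, 10), -48), 9) = Add(Rational(-24, 5), 9) = Rational(21, 5)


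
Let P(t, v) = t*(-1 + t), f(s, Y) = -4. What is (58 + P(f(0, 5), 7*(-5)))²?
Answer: 6084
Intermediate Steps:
(58 + P(f(0, 5), 7*(-5)))² = (58 - 4*(-1 - 4))² = (58 - 4*(-5))² = (58 + 20)² = 78² = 6084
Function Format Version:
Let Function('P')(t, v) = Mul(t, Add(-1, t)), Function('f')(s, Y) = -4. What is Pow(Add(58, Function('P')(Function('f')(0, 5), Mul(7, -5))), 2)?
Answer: 6084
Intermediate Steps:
Pow(Add(58, Function('P')(Function('f')(0, 5), Mul(7, -5))), 2) = Pow(Add(58, Mul(-4, Add(-1, -4))), 2) = Pow(Add(58, Mul(-4, -5)), 2) = Pow(Add(58, 20), 2) = Pow(78, 2) = 6084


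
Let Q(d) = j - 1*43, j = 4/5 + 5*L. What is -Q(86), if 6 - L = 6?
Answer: 211/5 ≈ 42.200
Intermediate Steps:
L = 0 (L = 6 - 1*6 = 6 - 6 = 0)
j = 4/5 (j = 4/5 + 5*0 = 4*(1/5) + 0 = 4/5 + 0 = 4/5 ≈ 0.80000)
Q(d) = -211/5 (Q(d) = 4/5 - 1*43 = 4/5 - 43 = -211/5)
-Q(86) = -1*(-211/5) = 211/5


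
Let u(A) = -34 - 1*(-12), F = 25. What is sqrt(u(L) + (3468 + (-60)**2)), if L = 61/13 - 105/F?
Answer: sqrt(7046) ≈ 83.940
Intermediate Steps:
L = 32/65 (L = 61/13 - 105/25 = 61*(1/13) - 105*1/25 = 61/13 - 21/5 = 32/65 ≈ 0.49231)
u(A) = -22 (u(A) = -34 + 12 = -22)
sqrt(u(L) + (3468 + (-60)**2)) = sqrt(-22 + (3468 + (-60)**2)) = sqrt(-22 + (3468 + 3600)) = sqrt(-22 + 7068) = sqrt(7046)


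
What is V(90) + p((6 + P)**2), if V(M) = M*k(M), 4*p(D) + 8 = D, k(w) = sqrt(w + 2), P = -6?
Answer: -2 + 180*sqrt(23) ≈ 861.25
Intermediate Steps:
k(w) = sqrt(2 + w)
p(D) = -2 + D/4
V(M) = M*sqrt(2 + M)
V(90) + p((6 + P)**2) = 90*sqrt(2 + 90) + (-2 + (6 - 6)**2/4) = 90*sqrt(92) + (-2 + (1/4)*0**2) = 90*(2*sqrt(23)) + (-2 + (1/4)*0) = 180*sqrt(23) + (-2 + 0) = 180*sqrt(23) - 2 = -2 + 180*sqrt(23)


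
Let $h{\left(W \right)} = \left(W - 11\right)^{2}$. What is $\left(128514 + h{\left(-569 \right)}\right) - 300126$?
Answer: $164788$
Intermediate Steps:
$h{\left(W \right)} = \left(-11 + W\right)^{2}$
$\left(128514 + h{\left(-569 \right)}\right) - 300126 = \left(128514 + \left(-11 - 569\right)^{2}\right) - 300126 = \left(128514 + \left(-580\right)^{2}\right) - 300126 = \left(128514 + 336400\right) - 300126 = 464914 - 300126 = 164788$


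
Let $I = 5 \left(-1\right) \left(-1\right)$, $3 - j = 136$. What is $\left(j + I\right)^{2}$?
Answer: $16384$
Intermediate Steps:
$j = -133$ ($j = 3 - 136 = -133$)
$I = 5$ ($I = \left(-5\right) \left(-1\right) = 5$)
$\left(j + I\right)^{2} = \left(-133 + 5\right)^{2} = \left(-128\right)^{2} = 16384$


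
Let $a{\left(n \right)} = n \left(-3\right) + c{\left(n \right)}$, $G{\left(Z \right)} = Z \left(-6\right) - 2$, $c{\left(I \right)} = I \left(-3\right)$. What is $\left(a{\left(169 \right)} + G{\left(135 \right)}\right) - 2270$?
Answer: $-4096$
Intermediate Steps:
$c{\left(I \right)} = - 3 I$
$G{\left(Z \right)} = -2 - 6 Z$ ($G{\left(Z \right)} = - 6 Z - 2 = -2 - 6 Z$)
$a{\left(n \right)} = - 6 n$ ($a{\left(n \right)} = n \left(-3\right) - 3 n = - 3 n - 3 n = - 6 n$)
$\left(a{\left(169 \right)} + G{\left(135 \right)}\right) - 2270 = \left(\left(-6\right) 169 - 812\right) - 2270 = \left(-1014 - 812\right) - 2270 = -1826 - 2270 = -4096$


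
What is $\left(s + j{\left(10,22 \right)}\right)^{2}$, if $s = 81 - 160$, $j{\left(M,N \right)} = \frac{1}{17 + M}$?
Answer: $\frac{4545424}{729} \approx 6235.1$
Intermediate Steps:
$s = -79$
$\left(s + j{\left(10,22 \right)}\right)^{2} = \left(-79 + \frac{1}{17 + 10}\right)^{2} = \left(-79 + \frac{1}{27}\right)^{2} = \left(- \frac{2132}{27}\right)^{2} = \frac{4545424}{729}$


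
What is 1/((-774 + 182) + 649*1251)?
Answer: 1/811307 ≈ 1.2326e-6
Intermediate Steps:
1/((-774 + 182) + 649*1251) = 1/(-592 + 811899) = 1/811307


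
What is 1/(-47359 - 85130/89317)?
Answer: -89317/4230048933 ≈ -2.1115e-5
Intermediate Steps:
1/(-47359 - 85130/89317) = 1/(-4230048933/89317) = -89317/4230048933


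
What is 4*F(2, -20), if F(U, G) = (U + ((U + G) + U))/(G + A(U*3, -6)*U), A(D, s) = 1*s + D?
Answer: 14/5 ≈ 2.8000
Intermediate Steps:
A(D, s) = D + s (A(D, s) = s + D = D + s)
F(U, G) = (G + 3*U)/(G + U*(-6 + 3*U)) (F(U, G) = (U + ((U + G) + U))/(G + (U*3 - 6)*U) = (U + ((G + U) + U))/(G + (3*U - 6)*U) = (U + (G + 2*U))/(G + (-6 + 3*U)*U) = (G + 3*U)/(G + U*(-6 + 3*U)))
4*F(2, -20) = 4*((-20 + 3*2)/(-20 + 3*2*(-2 + 2))) = 4*((-20 + 6)/(-20 + 3*2*0)) = 4*(-14/(-20 + 0)) = 4*(-14/(-20)) = 4*(-1/20*(-14)) = 4*(7/10) = 14/5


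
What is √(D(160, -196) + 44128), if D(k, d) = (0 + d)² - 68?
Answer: 6*√2291 ≈ 287.19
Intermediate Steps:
D(k, d) = -68 + d² (D(k, d) = d² - 68 = -68 + d²)
√(D(160, -196) + 44128) = √((-68 + (-196)²) + 44128) = √((-68 + 38416) + 44128) = √(38348 + 44128) = √82476 = 6*√2291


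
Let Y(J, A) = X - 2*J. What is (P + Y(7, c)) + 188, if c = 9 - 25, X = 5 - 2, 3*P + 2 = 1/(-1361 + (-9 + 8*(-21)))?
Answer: 813601/4614 ≈ 176.33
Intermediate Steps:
P = -3077/4614 (P = -⅔ + 1/(3*(-1361 + (-9 + 8*(-21)))) = -⅔ + 1/(3*(-1361 + (-9 - 168))) = -⅔ + 1/(3*(-1361 - 177)) = -⅔ + (⅓)/(-1538) = -⅔ + (⅓)*(-1/1538) = -⅔ - 1/4614 = -3077/4614 ≈ -0.66688)
X = 3
c = -16
Y(J, A) = 3 - 2*J
(P + Y(7, c)) + 188 = (-3077/4614 + (3 - 2*7)) + 188 = (-3077/4614 + (3 - 14)) + 188 = (-3077/4614 - 11) + 188 = -53831/4614 + 188 = 813601/4614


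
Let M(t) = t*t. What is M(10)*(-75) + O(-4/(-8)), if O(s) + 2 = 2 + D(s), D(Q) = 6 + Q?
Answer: -14987/2 ≈ -7493.5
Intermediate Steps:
M(t) = t**2
O(s) = 6 + s (O(s) = -2 + (2 + (6 + s)) = -2 + (8 + s) = 6 + s)
M(10)*(-75) + O(-4/(-8)) = 10**2*(-75) + (6 - 4/(-8)) = 100*(-75) + (6 - 4*(-1/8)) = -7500 + (6 + 1/2) = -7500 + 13/2 = -14987/2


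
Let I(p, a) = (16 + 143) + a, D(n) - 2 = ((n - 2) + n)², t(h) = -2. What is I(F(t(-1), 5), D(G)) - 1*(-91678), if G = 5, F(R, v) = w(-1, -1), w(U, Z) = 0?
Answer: 91903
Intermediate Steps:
F(R, v) = 0
D(n) = 2 + (-2 + 2*n)² (D(n) = 2 + ((n - 2) + n)² = 2 + ((-2 + n) + n)² = 2 + (-2 + 2*n)²)
I(p, a) = 159 + a
I(F(t(-1), 5), D(G)) - 1*(-91678) = (159 + (2 + 4*(-1 + 5)²)) - 1*(-91678) = (159 + (2 + 4*4²)) + 91678 = (159 + (2 + 4*16)) + 91678 = (159 + (2 + 64)) + 91678 = (159 + 66) + 91678 = 225 + 91678 = 91903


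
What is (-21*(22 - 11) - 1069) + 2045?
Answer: 745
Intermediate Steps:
(-21*(22 - 11) - 1069) + 2045 = (-21*11 - 1069) + 2045 = (-231 - 1069) + 2045 = -1300 + 2045 = 745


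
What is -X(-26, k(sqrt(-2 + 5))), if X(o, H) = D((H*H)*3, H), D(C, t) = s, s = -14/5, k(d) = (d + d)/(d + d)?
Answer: 14/5 ≈ 2.8000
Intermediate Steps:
k(d) = 1 (k(d) = (2*d)/((2*d)) = (2*d)*(1/(2*d)) = 1)
s = -14/5 (s = -14*1/5 = -14/5 ≈ -2.8000)
D(C, t) = -14/5
X(o, H) = -14/5
-X(-26, k(sqrt(-2 + 5))) = -1*(-14/5) = 14/5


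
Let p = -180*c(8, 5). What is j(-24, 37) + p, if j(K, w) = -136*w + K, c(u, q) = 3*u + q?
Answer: -10276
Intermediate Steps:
c(u, q) = q + 3*u
j(K, w) = K - 136*w
p = -5220 (p = -180*(5 + 3*8) = -180*(5 + 24) = -180*29 = -5220)
j(-24, 37) + p = (-24 - 136*37) - 5220 = (-24 - 5032) - 5220 = -5056 - 5220 = -10276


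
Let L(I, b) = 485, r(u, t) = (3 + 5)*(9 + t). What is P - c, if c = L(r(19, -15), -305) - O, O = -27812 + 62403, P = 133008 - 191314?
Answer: -24200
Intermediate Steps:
P = -58306
r(u, t) = 72 + 8*t (r(u, t) = 8*(9 + t) = 72 + 8*t)
O = 34591
c = -34106 (c = 485 - 1*34591 = 485 - 34591 = -34106)
P - c = -58306 - 1*(-34106) = -58306 + 34106 = -24200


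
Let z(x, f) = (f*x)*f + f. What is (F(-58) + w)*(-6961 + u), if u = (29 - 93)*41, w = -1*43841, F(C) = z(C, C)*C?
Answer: -108080642115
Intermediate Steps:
z(x, f) = f + x*f**2 (z(x, f) = x*f**2 + f = f + x*f**2)
F(C) = C**2*(1 + C**2) (F(C) = (C*(1 + C*C))*C = (C*(1 + C**2))*C = C**2*(1 + C**2))
w = -43841
u = -2624 (u = -64*41 = -2624)
(F(-58) + w)*(-6961 + u) = (((-58)**2 + (-58)**4) - 43841)*(-6961 - 2624) = ((3364 + 11316496) - 43841)*(-9585) = (11319860 - 43841)*(-9585) = 11276019*(-9585) = -108080642115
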